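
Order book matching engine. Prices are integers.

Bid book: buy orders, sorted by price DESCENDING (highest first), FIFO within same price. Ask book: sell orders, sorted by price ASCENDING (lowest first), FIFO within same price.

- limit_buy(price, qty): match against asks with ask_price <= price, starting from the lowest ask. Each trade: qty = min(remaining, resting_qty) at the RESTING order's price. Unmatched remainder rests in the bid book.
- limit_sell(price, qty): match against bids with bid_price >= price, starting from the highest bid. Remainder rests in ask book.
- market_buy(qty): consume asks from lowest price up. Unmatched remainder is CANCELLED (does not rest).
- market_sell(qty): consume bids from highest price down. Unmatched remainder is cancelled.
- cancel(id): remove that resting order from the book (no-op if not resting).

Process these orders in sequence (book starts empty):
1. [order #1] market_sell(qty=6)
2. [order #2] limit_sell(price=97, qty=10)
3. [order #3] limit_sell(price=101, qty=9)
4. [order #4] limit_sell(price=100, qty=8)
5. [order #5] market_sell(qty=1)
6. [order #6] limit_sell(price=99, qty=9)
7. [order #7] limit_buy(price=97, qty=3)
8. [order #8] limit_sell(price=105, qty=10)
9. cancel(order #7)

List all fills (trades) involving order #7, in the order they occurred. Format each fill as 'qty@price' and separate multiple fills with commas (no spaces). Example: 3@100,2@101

After op 1 [order #1] market_sell(qty=6): fills=none; bids=[-] asks=[-]
After op 2 [order #2] limit_sell(price=97, qty=10): fills=none; bids=[-] asks=[#2:10@97]
After op 3 [order #3] limit_sell(price=101, qty=9): fills=none; bids=[-] asks=[#2:10@97 #3:9@101]
After op 4 [order #4] limit_sell(price=100, qty=8): fills=none; bids=[-] asks=[#2:10@97 #4:8@100 #3:9@101]
After op 5 [order #5] market_sell(qty=1): fills=none; bids=[-] asks=[#2:10@97 #4:8@100 #3:9@101]
After op 6 [order #6] limit_sell(price=99, qty=9): fills=none; bids=[-] asks=[#2:10@97 #6:9@99 #4:8@100 #3:9@101]
After op 7 [order #7] limit_buy(price=97, qty=3): fills=#7x#2:3@97; bids=[-] asks=[#2:7@97 #6:9@99 #4:8@100 #3:9@101]
After op 8 [order #8] limit_sell(price=105, qty=10): fills=none; bids=[-] asks=[#2:7@97 #6:9@99 #4:8@100 #3:9@101 #8:10@105]
After op 9 cancel(order #7): fills=none; bids=[-] asks=[#2:7@97 #6:9@99 #4:8@100 #3:9@101 #8:10@105]

Answer: 3@97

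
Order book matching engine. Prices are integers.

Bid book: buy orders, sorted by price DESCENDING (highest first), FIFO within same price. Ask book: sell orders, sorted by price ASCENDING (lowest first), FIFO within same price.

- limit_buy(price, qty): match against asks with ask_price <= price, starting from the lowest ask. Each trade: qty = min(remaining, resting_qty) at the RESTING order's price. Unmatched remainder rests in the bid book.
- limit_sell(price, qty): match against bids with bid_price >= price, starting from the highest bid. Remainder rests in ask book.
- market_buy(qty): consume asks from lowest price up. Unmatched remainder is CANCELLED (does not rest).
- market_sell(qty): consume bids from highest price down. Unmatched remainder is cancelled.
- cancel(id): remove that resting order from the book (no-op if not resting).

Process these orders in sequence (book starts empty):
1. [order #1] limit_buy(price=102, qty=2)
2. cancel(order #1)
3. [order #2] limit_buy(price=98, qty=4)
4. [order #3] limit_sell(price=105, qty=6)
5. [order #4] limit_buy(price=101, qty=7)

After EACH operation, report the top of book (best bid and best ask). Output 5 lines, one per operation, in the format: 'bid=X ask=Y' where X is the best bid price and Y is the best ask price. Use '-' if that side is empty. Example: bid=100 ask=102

After op 1 [order #1] limit_buy(price=102, qty=2): fills=none; bids=[#1:2@102] asks=[-]
After op 2 cancel(order #1): fills=none; bids=[-] asks=[-]
After op 3 [order #2] limit_buy(price=98, qty=4): fills=none; bids=[#2:4@98] asks=[-]
After op 4 [order #3] limit_sell(price=105, qty=6): fills=none; bids=[#2:4@98] asks=[#3:6@105]
After op 5 [order #4] limit_buy(price=101, qty=7): fills=none; bids=[#4:7@101 #2:4@98] asks=[#3:6@105]

Answer: bid=102 ask=-
bid=- ask=-
bid=98 ask=-
bid=98 ask=105
bid=101 ask=105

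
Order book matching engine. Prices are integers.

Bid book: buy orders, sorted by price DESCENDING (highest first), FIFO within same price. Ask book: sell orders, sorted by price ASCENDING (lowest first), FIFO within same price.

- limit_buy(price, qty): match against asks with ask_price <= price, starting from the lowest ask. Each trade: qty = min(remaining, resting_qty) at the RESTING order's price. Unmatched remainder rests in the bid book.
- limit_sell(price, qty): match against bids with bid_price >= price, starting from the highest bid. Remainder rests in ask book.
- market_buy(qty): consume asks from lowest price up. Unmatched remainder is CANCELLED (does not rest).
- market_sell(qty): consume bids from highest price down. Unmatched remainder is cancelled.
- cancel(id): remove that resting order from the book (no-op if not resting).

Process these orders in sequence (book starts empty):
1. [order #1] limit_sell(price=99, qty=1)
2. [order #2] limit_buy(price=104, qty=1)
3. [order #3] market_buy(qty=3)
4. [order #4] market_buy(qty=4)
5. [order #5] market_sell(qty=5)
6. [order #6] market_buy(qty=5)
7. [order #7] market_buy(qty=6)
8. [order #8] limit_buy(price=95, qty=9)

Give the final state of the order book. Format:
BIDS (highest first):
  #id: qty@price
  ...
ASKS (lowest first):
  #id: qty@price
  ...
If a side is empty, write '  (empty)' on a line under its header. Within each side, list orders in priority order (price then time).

Answer: BIDS (highest first):
  #8: 9@95
ASKS (lowest first):
  (empty)

Derivation:
After op 1 [order #1] limit_sell(price=99, qty=1): fills=none; bids=[-] asks=[#1:1@99]
After op 2 [order #2] limit_buy(price=104, qty=1): fills=#2x#1:1@99; bids=[-] asks=[-]
After op 3 [order #3] market_buy(qty=3): fills=none; bids=[-] asks=[-]
After op 4 [order #4] market_buy(qty=4): fills=none; bids=[-] asks=[-]
After op 5 [order #5] market_sell(qty=5): fills=none; bids=[-] asks=[-]
After op 6 [order #6] market_buy(qty=5): fills=none; bids=[-] asks=[-]
After op 7 [order #7] market_buy(qty=6): fills=none; bids=[-] asks=[-]
After op 8 [order #8] limit_buy(price=95, qty=9): fills=none; bids=[#8:9@95] asks=[-]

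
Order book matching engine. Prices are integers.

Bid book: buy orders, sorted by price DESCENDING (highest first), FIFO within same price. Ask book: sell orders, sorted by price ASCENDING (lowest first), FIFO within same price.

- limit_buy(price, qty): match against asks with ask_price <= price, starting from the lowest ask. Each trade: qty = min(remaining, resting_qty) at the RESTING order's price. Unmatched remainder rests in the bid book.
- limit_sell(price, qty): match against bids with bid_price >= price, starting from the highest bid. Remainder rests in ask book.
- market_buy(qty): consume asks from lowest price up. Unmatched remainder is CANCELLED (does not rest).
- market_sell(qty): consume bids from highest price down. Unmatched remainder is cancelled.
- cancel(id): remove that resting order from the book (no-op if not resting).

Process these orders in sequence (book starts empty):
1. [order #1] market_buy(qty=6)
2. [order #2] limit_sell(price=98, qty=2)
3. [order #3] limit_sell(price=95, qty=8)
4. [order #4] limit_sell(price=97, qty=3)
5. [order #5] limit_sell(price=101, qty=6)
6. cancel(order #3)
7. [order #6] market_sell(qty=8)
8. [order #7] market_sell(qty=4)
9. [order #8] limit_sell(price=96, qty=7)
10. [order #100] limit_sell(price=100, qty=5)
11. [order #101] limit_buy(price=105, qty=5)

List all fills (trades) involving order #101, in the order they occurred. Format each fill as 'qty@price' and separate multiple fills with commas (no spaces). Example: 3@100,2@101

After op 1 [order #1] market_buy(qty=6): fills=none; bids=[-] asks=[-]
After op 2 [order #2] limit_sell(price=98, qty=2): fills=none; bids=[-] asks=[#2:2@98]
After op 3 [order #3] limit_sell(price=95, qty=8): fills=none; bids=[-] asks=[#3:8@95 #2:2@98]
After op 4 [order #4] limit_sell(price=97, qty=3): fills=none; bids=[-] asks=[#3:8@95 #4:3@97 #2:2@98]
After op 5 [order #5] limit_sell(price=101, qty=6): fills=none; bids=[-] asks=[#3:8@95 #4:3@97 #2:2@98 #5:6@101]
After op 6 cancel(order #3): fills=none; bids=[-] asks=[#4:3@97 #2:2@98 #5:6@101]
After op 7 [order #6] market_sell(qty=8): fills=none; bids=[-] asks=[#4:3@97 #2:2@98 #5:6@101]
After op 8 [order #7] market_sell(qty=4): fills=none; bids=[-] asks=[#4:3@97 #2:2@98 #5:6@101]
After op 9 [order #8] limit_sell(price=96, qty=7): fills=none; bids=[-] asks=[#8:7@96 #4:3@97 #2:2@98 #5:6@101]
After op 10 [order #100] limit_sell(price=100, qty=5): fills=none; bids=[-] asks=[#8:7@96 #4:3@97 #2:2@98 #100:5@100 #5:6@101]
After op 11 [order #101] limit_buy(price=105, qty=5): fills=#101x#8:5@96; bids=[-] asks=[#8:2@96 #4:3@97 #2:2@98 #100:5@100 #5:6@101]

Answer: 5@96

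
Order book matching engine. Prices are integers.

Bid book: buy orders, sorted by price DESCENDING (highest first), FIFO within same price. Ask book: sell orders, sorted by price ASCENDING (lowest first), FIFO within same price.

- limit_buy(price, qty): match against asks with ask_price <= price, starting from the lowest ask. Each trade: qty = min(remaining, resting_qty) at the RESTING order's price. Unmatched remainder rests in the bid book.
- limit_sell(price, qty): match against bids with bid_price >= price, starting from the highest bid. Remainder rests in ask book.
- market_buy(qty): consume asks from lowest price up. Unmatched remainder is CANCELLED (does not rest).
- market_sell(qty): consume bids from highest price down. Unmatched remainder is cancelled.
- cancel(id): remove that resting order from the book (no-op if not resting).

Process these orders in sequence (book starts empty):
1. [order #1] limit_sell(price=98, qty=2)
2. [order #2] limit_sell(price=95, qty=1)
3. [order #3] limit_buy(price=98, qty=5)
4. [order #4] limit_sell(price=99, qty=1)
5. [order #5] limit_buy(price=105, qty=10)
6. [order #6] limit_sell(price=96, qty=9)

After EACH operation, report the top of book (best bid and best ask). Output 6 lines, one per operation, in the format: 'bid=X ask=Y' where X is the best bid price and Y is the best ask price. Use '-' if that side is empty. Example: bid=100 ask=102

After op 1 [order #1] limit_sell(price=98, qty=2): fills=none; bids=[-] asks=[#1:2@98]
After op 2 [order #2] limit_sell(price=95, qty=1): fills=none; bids=[-] asks=[#2:1@95 #1:2@98]
After op 3 [order #3] limit_buy(price=98, qty=5): fills=#3x#2:1@95 #3x#1:2@98; bids=[#3:2@98] asks=[-]
After op 4 [order #4] limit_sell(price=99, qty=1): fills=none; bids=[#3:2@98] asks=[#4:1@99]
After op 5 [order #5] limit_buy(price=105, qty=10): fills=#5x#4:1@99; bids=[#5:9@105 #3:2@98] asks=[-]
After op 6 [order #6] limit_sell(price=96, qty=9): fills=#5x#6:9@105; bids=[#3:2@98] asks=[-]

Answer: bid=- ask=98
bid=- ask=95
bid=98 ask=-
bid=98 ask=99
bid=105 ask=-
bid=98 ask=-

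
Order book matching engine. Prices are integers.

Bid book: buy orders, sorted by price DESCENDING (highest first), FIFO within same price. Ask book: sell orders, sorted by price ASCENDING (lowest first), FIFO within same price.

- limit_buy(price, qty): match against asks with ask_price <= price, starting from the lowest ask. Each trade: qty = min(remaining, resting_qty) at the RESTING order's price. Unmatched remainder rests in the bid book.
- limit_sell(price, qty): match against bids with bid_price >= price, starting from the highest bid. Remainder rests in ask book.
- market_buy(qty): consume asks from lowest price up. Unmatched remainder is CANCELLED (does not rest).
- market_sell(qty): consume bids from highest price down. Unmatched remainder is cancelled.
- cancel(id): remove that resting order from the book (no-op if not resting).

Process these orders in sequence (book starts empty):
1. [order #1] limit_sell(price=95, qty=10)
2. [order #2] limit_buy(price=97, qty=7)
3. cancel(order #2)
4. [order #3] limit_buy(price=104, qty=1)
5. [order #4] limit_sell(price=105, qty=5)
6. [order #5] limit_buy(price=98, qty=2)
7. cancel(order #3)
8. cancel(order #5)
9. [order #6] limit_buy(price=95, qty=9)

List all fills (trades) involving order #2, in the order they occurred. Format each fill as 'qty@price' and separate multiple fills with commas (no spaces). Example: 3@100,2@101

After op 1 [order #1] limit_sell(price=95, qty=10): fills=none; bids=[-] asks=[#1:10@95]
After op 2 [order #2] limit_buy(price=97, qty=7): fills=#2x#1:7@95; bids=[-] asks=[#1:3@95]
After op 3 cancel(order #2): fills=none; bids=[-] asks=[#1:3@95]
After op 4 [order #3] limit_buy(price=104, qty=1): fills=#3x#1:1@95; bids=[-] asks=[#1:2@95]
After op 5 [order #4] limit_sell(price=105, qty=5): fills=none; bids=[-] asks=[#1:2@95 #4:5@105]
After op 6 [order #5] limit_buy(price=98, qty=2): fills=#5x#1:2@95; bids=[-] asks=[#4:5@105]
After op 7 cancel(order #3): fills=none; bids=[-] asks=[#4:5@105]
After op 8 cancel(order #5): fills=none; bids=[-] asks=[#4:5@105]
After op 9 [order #6] limit_buy(price=95, qty=9): fills=none; bids=[#6:9@95] asks=[#4:5@105]

Answer: 7@95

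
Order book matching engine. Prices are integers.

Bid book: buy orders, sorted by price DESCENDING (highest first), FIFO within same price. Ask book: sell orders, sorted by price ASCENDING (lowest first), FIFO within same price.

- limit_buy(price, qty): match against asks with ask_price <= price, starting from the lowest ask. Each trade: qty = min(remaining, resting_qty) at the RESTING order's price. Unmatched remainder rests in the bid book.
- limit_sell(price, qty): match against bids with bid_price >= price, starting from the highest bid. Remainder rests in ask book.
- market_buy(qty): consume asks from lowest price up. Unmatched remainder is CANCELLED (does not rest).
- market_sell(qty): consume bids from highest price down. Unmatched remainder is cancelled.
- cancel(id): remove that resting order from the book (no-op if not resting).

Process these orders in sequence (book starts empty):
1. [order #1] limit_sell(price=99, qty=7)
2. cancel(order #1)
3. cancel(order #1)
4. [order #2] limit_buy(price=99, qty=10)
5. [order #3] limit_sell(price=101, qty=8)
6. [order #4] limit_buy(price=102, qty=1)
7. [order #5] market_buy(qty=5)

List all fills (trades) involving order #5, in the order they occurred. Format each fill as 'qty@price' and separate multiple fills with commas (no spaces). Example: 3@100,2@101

Answer: 5@101

Derivation:
After op 1 [order #1] limit_sell(price=99, qty=7): fills=none; bids=[-] asks=[#1:7@99]
After op 2 cancel(order #1): fills=none; bids=[-] asks=[-]
After op 3 cancel(order #1): fills=none; bids=[-] asks=[-]
After op 4 [order #2] limit_buy(price=99, qty=10): fills=none; bids=[#2:10@99] asks=[-]
After op 5 [order #3] limit_sell(price=101, qty=8): fills=none; bids=[#2:10@99] asks=[#3:8@101]
After op 6 [order #4] limit_buy(price=102, qty=1): fills=#4x#3:1@101; bids=[#2:10@99] asks=[#3:7@101]
After op 7 [order #5] market_buy(qty=5): fills=#5x#3:5@101; bids=[#2:10@99] asks=[#3:2@101]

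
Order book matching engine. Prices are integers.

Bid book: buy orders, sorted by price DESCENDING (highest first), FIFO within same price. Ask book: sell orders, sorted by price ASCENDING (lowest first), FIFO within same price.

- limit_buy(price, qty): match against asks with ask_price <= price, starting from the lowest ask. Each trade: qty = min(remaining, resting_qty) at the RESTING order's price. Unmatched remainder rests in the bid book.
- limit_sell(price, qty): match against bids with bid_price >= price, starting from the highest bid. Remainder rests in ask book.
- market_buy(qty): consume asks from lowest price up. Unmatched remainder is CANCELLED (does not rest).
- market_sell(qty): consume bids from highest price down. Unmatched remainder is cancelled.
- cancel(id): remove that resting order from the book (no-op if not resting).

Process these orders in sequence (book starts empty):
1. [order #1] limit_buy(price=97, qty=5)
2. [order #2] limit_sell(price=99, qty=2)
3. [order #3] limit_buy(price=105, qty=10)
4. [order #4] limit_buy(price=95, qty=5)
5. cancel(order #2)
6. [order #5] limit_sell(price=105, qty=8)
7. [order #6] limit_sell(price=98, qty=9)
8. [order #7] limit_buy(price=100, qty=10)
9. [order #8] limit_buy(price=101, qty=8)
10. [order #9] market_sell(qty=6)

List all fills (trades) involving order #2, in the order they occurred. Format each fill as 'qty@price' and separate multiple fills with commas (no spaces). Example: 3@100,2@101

After op 1 [order #1] limit_buy(price=97, qty=5): fills=none; bids=[#1:5@97] asks=[-]
After op 2 [order #2] limit_sell(price=99, qty=2): fills=none; bids=[#1:5@97] asks=[#2:2@99]
After op 3 [order #3] limit_buy(price=105, qty=10): fills=#3x#2:2@99; bids=[#3:8@105 #1:5@97] asks=[-]
After op 4 [order #4] limit_buy(price=95, qty=5): fills=none; bids=[#3:8@105 #1:5@97 #4:5@95] asks=[-]
After op 5 cancel(order #2): fills=none; bids=[#3:8@105 #1:5@97 #4:5@95] asks=[-]
After op 6 [order #5] limit_sell(price=105, qty=8): fills=#3x#5:8@105; bids=[#1:5@97 #4:5@95] asks=[-]
After op 7 [order #6] limit_sell(price=98, qty=9): fills=none; bids=[#1:5@97 #4:5@95] asks=[#6:9@98]
After op 8 [order #7] limit_buy(price=100, qty=10): fills=#7x#6:9@98; bids=[#7:1@100 #1:5@97 #4:5@95] asks=[-]
After op 9 [order #8] limit_buy(price=101, qty=8): fills=none; bids=[#8:8@101 #7:1@100 #1:5@97 #4:5@95] asks=[-]
After op 10 [order #9] market_sell(qty=6): fills=#8x#9:6@101; bids=[#8:2@101 #7:1@100 #1:5@97 #4:5@95] asks=[-]

Answer: 2@99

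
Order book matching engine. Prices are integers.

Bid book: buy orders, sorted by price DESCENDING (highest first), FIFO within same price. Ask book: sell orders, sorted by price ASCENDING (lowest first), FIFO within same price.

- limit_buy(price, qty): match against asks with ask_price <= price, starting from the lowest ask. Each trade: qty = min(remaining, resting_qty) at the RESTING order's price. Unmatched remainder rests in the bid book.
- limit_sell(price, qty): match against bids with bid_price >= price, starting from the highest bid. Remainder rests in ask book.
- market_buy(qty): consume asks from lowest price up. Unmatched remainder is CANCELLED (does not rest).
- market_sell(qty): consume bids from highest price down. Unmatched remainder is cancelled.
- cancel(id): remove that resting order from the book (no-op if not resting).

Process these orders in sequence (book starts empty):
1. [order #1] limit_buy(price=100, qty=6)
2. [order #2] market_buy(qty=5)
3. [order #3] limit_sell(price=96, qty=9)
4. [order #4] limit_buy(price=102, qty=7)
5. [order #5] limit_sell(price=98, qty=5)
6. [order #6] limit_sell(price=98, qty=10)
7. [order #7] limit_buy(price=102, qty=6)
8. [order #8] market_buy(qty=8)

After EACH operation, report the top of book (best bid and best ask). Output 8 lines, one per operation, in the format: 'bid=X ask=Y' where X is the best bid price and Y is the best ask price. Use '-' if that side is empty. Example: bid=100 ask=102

After op 1 [order #1] limit_buy(price=100, qty=6): fills=none; bids=[#1:6@100] asks=[-]
After op 2 [order #2] market_buy(qty=5): fills=none; bids=[#1:6@100] asks=[-]
After op 3 [order #3] limit_sell(price=96, qty=9): fills=#1x#3:6@100; bids=[-] asks=[#3:3@96]
After op 4 [order #4] limit_buy(price=102, qty=7): fills=#4x#3:3@96; bids=[#4:4@102] asks=[-]
After op 5 [order #5] limit_sell(price=98, qty=5): fills=#4x#5:4@102; bids=[-] asks=[#5:1@98]
After op 6 [order #6] limit_sell(price=98, qty=10): fills=none; bids=[-] asks=[#5:1@98 #6:10@98]
After op 7 [order #7] limit_buy(price=102, qty=6): fills=#7x#5:1@98 #7x#6:5@98; bids=[-] asks=[#6:5@98]
After op 8 [order #8] market_buy(qty=8): fills=#8x#6:5@98; bids=[-] asks=[-]

Answer: bid=100 ask=-
bid=100 ask=-
bid=- ask=96
bid=102 ask=-
bid=- ask=98
bid=- ask=98
bid=- ask=98
bid=- ask=-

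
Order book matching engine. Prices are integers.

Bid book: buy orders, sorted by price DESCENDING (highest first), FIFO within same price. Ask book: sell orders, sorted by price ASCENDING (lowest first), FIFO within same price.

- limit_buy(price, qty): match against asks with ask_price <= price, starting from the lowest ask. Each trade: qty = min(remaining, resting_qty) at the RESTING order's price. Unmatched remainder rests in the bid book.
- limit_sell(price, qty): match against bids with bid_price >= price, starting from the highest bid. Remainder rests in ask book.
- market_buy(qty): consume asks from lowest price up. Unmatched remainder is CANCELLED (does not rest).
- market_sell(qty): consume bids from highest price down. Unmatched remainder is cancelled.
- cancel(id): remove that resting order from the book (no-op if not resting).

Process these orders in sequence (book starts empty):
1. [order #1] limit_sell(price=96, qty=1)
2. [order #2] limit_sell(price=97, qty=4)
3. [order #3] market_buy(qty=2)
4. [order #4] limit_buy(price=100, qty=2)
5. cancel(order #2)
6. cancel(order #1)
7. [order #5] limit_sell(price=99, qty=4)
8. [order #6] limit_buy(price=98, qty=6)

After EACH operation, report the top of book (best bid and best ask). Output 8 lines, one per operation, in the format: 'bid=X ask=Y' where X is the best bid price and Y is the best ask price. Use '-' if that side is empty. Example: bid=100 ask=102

After op 1 [order #1] limit_sell(price=96, qty=1): fills=none; bids=[-] asks=[#1:1@96]
After op 2 [order #2] limit_sell(price=97, qty=4): fills=none; bids=[-] asks=[#1:1@96 #2:4@97]
After op 3 [order #3] market_buy(qty=2): fills=#3x#1:1@96 #3x#2:1@97; bids=[-] asks=[#2:3@97]
After op 4 [order #4] limit_buy(price=100, qty=2): fills=#4x#2:2@97; bids=[-] asks=[#2:1@97]
After op 5 cancel(order #2): fills=none; bids=[-] asks=[-]
After op 6 cancel(order #1): fills=none; bids=[-] asks=[-]
After op 7 [order #5] limit_sell(price=99, qty=4): fills=none; bids=[-] asks=[#5:4@99]
After op 8 [order #6] limit_buy(price=98, qty=6): fills=none; bids=[#6:6@98] asks=[#5:4@99]

Answer: bid=- ask=96
bid=- ask=96
bid=- ask=97
bid=- ask=97
bid=- ask=-
bid=- ask=-
bid=- ask=99
bid=98 ask=99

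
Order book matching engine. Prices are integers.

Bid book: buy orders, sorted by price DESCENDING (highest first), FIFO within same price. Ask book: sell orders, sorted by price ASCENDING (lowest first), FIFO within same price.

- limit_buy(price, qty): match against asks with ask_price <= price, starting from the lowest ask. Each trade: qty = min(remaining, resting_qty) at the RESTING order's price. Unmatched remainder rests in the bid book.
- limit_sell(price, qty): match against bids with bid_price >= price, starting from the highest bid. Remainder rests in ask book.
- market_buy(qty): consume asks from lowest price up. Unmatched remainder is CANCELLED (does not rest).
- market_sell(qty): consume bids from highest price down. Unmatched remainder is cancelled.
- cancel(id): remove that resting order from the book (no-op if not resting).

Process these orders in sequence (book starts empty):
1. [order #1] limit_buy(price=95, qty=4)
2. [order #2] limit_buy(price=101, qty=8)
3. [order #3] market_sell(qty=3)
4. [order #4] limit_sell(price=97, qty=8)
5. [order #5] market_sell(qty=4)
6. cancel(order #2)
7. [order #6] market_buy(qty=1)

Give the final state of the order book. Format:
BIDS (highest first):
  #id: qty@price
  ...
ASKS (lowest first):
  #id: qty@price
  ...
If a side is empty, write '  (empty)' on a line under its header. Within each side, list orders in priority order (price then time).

After op 1 [order #1] limit_buy(price=95, qty=4): fills=none; bids=[#1:4@95] asks=[-]
After op 2 [order #2] limit_buy(price=101, qty=8): fills=none; bids=[#2:8@101 #1:4@95] asks=[-]
After op 3 [order #3] market_sell(qty=3): fills=#2x#3:3@101; bids=[#2:5@101 #1:4@95] asks=[-]
After op 4 [order #4] limit_sell(price=97, qty=8): fills=#2x#4:5@101; bids=[#1:4@95] asks=[#4:3@97]
After op 5 [order #5] market_sell(qty=4): fills=#1x#5:4@95; bids=[-] asks=[#4:3@97]
After op 6 cancel(order #2): fills=none; bids=[-] asks=[#4:3@97]
After op 7 [order #6] market_buy(qty=1): fills=#6x#4:1@97; bids=[-] asks=[#4:2@97]

Answer: BIDS (highest first):
  (empty)
ASKS (lowest first):
  #4: 2@97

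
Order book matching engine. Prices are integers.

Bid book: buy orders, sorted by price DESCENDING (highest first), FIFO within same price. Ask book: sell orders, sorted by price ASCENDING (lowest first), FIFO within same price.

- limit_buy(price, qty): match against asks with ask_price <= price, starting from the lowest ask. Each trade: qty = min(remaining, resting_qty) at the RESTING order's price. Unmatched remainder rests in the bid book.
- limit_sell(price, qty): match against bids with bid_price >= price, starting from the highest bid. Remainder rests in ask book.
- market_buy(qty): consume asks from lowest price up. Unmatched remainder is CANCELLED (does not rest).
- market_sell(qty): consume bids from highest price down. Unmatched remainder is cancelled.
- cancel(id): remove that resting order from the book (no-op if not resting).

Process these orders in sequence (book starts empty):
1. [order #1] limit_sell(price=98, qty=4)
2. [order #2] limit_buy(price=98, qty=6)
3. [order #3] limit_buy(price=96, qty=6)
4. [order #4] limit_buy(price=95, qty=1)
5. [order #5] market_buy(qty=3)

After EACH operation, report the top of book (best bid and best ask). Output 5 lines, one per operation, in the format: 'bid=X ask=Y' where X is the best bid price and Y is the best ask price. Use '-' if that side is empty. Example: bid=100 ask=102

After op 1 [order #1] limit_sell(price=98, qty=4): fills=none; bids=[-] asks=[#1:4@98]
After op 2 [order #2] limit_buy(price=98, qty=6): fills=#2x#1:4@98; bids=[#2:2@98] asks=[-]
After op 3 [order #3] limit_buy(price=96, qty=6): fills=none; bids=[#2:2@98 #3:6@96] asks=[-]
After op 4 [order #4] limit_buy(price=95, qty=1): fills=none; bids=[#2:2@98 #3:6@96 #4:1@95] asks=[-]
After op 5 [order #5] market_buy(qty=3): fills=none; bids=[#2:2@98 #3:6@96 #4:1@95] asks=[-]

Answer: bid=- ask=98
bid=98 ask=-
bid=98 ask=-
bid=98 ask=-
bid=98 ask=-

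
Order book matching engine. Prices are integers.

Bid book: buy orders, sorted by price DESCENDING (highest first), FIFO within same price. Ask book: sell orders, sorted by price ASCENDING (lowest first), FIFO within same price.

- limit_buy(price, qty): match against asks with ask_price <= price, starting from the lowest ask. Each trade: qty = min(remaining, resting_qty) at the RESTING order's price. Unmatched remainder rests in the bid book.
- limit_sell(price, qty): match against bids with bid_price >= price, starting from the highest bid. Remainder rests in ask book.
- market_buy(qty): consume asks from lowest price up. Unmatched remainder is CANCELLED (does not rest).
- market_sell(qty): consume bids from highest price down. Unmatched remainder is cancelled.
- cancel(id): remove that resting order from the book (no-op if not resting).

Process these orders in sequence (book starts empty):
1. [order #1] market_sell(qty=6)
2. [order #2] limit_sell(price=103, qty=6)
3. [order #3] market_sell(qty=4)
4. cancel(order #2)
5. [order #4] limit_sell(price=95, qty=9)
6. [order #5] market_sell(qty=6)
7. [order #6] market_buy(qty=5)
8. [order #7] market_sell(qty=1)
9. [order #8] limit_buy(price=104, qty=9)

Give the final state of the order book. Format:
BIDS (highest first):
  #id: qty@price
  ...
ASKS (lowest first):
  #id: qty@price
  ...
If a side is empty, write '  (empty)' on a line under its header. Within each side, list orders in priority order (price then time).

After op 1 [order #1] market_sell(qty=6): fills=none; bids=[-] asks=[-]
After op 2 [order #2] limit_sell(price=103, qty=6): fills=none; bids=[-] asks=[#2:6@103]
After op 3 [order #3] market_sell(qty=4): fills=none; bids=[-] asks=[#2:6@103]
After op 4 cancel(order #2): fills=none; bids=[-] asks=[-]
After op 5 [order #4] limit_sell(price=95, qty=9): fills=none; bids=[-] asks=[#4:9@95]
After op 6 [order #5] market_sell(qty=6): fills=none; bids=[-] asks=[#4:9@95]
After op 7 [order #6] market_buy(qty=5): fills=#6x#4:5@95; bids=[-] asks=[#4:4@95]
After op 8 [order #7] market_sell(qty=1): fills=none; bids=[-] asks=[#4:4@95]
After op 9 [order #8] limit_buy(price=104, qty=9): fills=#8x#4:4@95; bids=[#8:5@104] asks=[-]

Answer: BIDS (highest first):
  #8: 5@104
ASKS (lowest first):
  (empty)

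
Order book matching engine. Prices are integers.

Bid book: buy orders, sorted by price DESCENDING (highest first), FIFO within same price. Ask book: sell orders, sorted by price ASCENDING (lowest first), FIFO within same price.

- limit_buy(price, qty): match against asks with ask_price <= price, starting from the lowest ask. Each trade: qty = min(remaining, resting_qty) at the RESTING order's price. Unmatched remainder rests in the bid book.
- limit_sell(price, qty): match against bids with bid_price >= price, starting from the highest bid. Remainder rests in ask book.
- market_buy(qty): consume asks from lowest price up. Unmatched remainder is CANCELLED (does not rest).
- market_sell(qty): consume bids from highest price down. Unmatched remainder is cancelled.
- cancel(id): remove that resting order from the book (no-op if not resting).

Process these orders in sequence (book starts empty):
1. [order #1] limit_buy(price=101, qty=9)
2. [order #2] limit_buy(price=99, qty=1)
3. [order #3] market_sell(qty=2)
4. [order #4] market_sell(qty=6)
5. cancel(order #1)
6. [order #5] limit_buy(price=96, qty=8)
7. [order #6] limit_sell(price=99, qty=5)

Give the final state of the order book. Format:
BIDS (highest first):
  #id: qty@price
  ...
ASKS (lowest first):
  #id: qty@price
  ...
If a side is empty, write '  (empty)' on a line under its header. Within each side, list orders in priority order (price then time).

After op 1 [order #1] limit_buy(price=101, qty=9): fills=none; bids=[#1:9@101] asks=[-]
After op 2 [order #2] limit_buy(price=99, qty=1): fills=none; bids=[#1:9@101 #2:1@99] asks=[-]
After op 3 [order #3] market_sell(qty=2): fills=#1x#3:2@101; bids=[#1:7@101 #2:1@99] asks=[-]
After op 4 [order #4] market_sell(qty=6): fills=#1x#4:6@101; bids=[#1:1@101 #2:1@99] asks=[-]
After op 5 cancel(order #1): fills=none; bids=[#2:1@99] asks=[-]
After op 6 [order #5] limit_buy(price=96, qty=8): fills=none; bids=[#2:1@99 #5:8@96] asks=[-]
After op 7 [order #6] limit_sell(price=99, qty=5): fills=#2x#6:1@99; bids=[#5:8@96] asks=[#6:4@99]

Answer: BIDS (highest first):
  #5: 8@96
ASKS (lowest first):
  #6: 4@99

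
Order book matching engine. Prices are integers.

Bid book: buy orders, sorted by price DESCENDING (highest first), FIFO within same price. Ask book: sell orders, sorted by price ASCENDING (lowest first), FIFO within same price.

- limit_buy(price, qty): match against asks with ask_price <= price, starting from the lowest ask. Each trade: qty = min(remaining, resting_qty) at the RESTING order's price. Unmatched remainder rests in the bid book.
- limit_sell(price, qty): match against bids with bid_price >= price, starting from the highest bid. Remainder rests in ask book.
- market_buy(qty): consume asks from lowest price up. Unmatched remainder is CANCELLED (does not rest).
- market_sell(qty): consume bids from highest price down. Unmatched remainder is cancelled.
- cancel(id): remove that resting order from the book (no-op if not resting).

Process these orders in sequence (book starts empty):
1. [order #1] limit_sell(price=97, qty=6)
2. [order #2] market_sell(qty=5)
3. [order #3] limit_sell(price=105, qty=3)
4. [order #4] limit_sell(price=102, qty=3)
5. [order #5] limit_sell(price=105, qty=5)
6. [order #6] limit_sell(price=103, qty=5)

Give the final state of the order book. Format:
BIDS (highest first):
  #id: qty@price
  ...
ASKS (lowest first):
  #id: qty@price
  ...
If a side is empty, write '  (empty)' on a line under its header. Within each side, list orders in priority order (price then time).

After op 1 [order #1] limit_sell(price=97, qty=6): fills=none; bids=[-] asks=[#1:6@97]
After op 2 [order #2] market_sell(qty=5): fills=none; bids=[-] asks=[#1:6@97]
After op 3 [order #3] limit_sell(price=105, qty=3): fills=none; bids=[-] asks=[#1:6@97 #3:3@105]
After op 4 [order #4] limit_sell(price=102, qty=3): fills=none; bids=[-] asks=[#1:6@97 #4:3@102 #3:3@105]
After op 5 [order #5] limit_sell(price=105, qty=5): fills=none; bids=[-] asks=[#1:6@97 #4:3@102 #3:3@105 #5:5@105]
After op 6 [order #6] limit_sell(price=103, qty=5): fills=none; bids=[-] asks=[#1:6@97 #4:3@102 #6:5@103 #3:3@105 #5:5@105]

Answer: BIDS (highest first):
  (empty)
ASKS (lowest first):
  #1: 6@97
  #4: 3@102
  #6: 5@103
  #3: 3@105
  #5: 5@105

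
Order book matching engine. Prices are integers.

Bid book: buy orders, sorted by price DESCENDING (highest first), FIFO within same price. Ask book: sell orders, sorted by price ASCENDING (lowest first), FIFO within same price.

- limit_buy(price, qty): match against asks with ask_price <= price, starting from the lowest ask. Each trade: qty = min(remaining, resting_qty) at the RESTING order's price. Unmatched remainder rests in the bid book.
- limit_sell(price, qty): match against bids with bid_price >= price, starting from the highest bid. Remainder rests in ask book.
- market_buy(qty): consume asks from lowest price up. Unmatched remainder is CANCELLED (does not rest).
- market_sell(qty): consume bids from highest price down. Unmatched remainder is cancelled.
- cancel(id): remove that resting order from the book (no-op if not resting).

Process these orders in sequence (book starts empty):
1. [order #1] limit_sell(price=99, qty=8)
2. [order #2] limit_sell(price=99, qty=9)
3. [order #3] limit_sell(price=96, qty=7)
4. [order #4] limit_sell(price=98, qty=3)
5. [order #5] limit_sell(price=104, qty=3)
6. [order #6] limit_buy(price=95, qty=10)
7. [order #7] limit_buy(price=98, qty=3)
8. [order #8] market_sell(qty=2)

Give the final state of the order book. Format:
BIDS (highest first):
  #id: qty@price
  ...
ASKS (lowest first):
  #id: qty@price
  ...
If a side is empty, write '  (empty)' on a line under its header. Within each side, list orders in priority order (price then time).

After op 1 [order #1] limit_sell(price=99, qty=8): fills=none; bids=[-] asks=[#1:8@99]
After op 2 [order #2] limit_sell(price=99, qty=9): fills=none; bids=[-] asks=[#1:8@99 #2:9@99]
After op 3 [order #3] limit_sell(price=96, qty=7): fills=none; bids=[-] asks=[#3:7@96 #1:8@99 #2:9@99]
After op 4 [order #4] limit_sell(price=98, qty=3): fills=none; bids=[-] asks=[#3:7@96 #4:3@98 #1:8@99 #2:9@99]
After op 5 [order #5] limit_sell(price=104, qty=3): fills=none; bids=[-] asks=[#3:7@96 #4:3@98 #1:8@99 #2:9@99 #5:3@104]
After op 6 [order #6] limit_buy(price=95, qty=10): fills=none; bids=[#6:10@95] asks=[#3:7@96 #4:3@98 #1:8@99 #2:9@99 #5:3@104]
After op 7 [order #7] limit_buy(price=98, qty=3): fills=#7x#3:3@96; bids=[#6:10@95] asks=[#3:4@96 #4:3@98 #1:8@99 #2:9@99 #5:3@104]
After op 8 [order #8] market_sell(qty=2): fills=#6x#8:2@95; bids=[#6:8@95] asks=[#3:4@96 #4:3@98 #1:8@99 #2:9@99 #5:3@104]

Answer: BIDS (highest first):
  #6: 8@95
ASKS (lowest first):
  #3: 4@96
  #4: 3@98
  #1: 8@99
  #2: 9@99
  #5: 3@104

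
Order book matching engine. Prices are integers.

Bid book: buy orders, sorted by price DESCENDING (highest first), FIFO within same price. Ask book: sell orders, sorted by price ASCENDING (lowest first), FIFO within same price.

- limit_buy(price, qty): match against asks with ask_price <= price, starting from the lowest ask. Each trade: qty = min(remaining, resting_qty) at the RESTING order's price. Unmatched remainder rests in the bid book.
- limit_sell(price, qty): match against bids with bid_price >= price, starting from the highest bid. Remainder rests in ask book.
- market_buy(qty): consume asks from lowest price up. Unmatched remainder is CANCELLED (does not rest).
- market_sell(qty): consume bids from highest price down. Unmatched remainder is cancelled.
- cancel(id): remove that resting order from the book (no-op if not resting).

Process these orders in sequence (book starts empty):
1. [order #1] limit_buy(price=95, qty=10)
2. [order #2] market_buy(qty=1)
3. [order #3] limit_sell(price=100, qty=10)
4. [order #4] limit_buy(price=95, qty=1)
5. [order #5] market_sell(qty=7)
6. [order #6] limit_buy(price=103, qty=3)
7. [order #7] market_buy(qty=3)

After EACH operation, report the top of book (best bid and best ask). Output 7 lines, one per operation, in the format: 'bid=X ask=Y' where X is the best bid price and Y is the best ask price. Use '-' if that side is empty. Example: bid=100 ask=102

Answer: bid=95 ask=-
bid=95 ask=-
bid=95 ask=100
bid=95 ask=100
bid=95 ask=100
bid=95 ask=100
bid=95 ask=100

Derivation:
After op 1 [order #1] limit_buy(price=95, qty=10): fills=none; bids=[#1:10@95] asks=[-]
After op 2 [order #2] market_buy(qty=1): fills=none; bids=[#1:10@95] asks=[-]
After op 3 [order #3] limit_sell(price=100, qty=10): fills=none; bids=[#1:10@95] asks=[#3:10@100]
After op 4 [order #4] limit_buy(price=95, qty=1): fills=none; bids=[#1:10@95 #4:1@95] asks=[#3:10@100]
After op 5 [order #5] market_sell(qty=7): fills=#1x#5:7@95; bids=[#1:3@95 #4:1@95] asks=[#3:10@100]
After op 6 [order #6] limit_buy(price=103, qty=3): fills=#6x#3:3@100; bids=[#1:3@95 #4:1@95] asks=[#3:7@100]
After op 7 [order #7] market_buy(qty=3): fills=#7x#3:3@100; bids=[#1:3@95 #4:1@95] asks=[#3:4@100]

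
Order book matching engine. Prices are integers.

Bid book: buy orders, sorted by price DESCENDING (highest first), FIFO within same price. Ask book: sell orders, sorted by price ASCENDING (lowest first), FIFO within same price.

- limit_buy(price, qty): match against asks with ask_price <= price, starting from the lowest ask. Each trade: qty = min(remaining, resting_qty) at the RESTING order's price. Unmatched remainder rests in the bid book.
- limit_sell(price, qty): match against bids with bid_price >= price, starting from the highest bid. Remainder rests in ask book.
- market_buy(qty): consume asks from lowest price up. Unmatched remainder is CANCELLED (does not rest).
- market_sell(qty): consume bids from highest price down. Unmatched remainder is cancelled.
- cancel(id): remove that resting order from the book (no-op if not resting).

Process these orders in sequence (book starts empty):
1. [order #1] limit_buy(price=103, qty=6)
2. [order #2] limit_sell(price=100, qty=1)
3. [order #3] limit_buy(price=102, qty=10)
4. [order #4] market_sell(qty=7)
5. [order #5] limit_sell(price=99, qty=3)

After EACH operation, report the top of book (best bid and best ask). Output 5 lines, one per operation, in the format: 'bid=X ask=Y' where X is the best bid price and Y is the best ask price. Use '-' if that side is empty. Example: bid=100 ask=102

After op 1 [order #1] limit_buy(price=103, qty=6): fills=none; bids=[#1:6@103] asks=[-]
After op 2 [order #2] limit_sell(price=100, qty=1): fills=#1x#2:1@103; bids=[#1:5@103] asks=[-]
After op 3 [order #3] limit_buy(price=102, qty=10): fills=none; bids=[#1:5@103 #3:10@102] asks=[-]
After op 4 [order #4] market_sell(qty=7): fills=#1x#4:5@103 #3x#4:2@102; bids=[#3:8@102] asks=[-]
After op 5 [order #5] limit_sell(price=99, qty=3): fills=#3x#5:3@102; bids=[#3:5@102] asks=[-]

Answer: bid=103 ask=-
bid=103 ask=-
bid=103 ask=-
bid=102 ask=-
bid=102 ask=-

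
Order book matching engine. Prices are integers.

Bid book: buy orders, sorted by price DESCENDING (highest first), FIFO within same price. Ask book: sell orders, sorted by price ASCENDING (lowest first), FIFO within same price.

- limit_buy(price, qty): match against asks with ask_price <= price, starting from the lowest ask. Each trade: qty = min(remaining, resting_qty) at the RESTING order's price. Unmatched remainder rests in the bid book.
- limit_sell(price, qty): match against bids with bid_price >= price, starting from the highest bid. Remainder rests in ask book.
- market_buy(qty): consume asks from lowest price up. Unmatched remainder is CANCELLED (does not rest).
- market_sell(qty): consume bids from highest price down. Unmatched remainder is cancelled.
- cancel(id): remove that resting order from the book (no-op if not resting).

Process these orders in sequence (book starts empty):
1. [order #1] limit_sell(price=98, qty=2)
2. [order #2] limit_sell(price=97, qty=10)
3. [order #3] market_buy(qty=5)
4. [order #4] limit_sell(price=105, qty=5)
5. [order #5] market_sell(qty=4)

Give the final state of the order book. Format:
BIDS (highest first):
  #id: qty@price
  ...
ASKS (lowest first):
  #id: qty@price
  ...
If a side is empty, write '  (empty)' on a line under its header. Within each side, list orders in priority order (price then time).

After op 1 [order #1] limit_sell(price=98, qty=2): fills=none; bids=[-] asks=[#1:2@98]
After op 2 [order #2] limit_sell(price=97, qty=10): fills=none; bids=[-] asks=[#2:10@97 #1:2@98]
After op 3 [order #3] market_buy(qty=5): fills=#3x#2:5@97; bids=[-] asks=[#2:5@97 #1:2@98]
After op 4 [order #4] limit_sell(price=105, qty=5): fills=none; bids=[-] asks=[#2:5@97 #1:2@98 #4:5@105]
After op 5 [order #5] market_sell(qty=4): fills=none; bids=[-] asks=[#2:5@97 #1:2@98 #4:5@105]

Answer: BIDS (highest first):
  (empty)
ASKS (lowest first):
  #2: 5@97
  #1: 2@98
  #4: 5@105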